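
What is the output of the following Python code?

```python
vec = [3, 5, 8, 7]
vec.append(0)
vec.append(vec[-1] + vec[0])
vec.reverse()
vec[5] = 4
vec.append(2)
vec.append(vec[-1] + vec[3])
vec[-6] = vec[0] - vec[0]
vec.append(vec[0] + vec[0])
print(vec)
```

append 0 → [3, 5, 8, 7, 0]
append vec[-1]+vec[0] = 0+3 = 3 → [3, 5, 8, 7, 0, 3]
reverse → [3, 0, 7, 8, 5, 3]
vec[5] = 4 → [3, 0, 7, 8, 5, 4]
append 2 → [3, 0, 7, 8, 5, 4, 2]
append vec[-1]+vec[3] = 2+8 = 10 → [3, 0, 7, 8, 5, 4, 2, 10]
vec[-6] = vec[0]-vec[0] = 3-3 = 0 → [3, 0, 0, 8, 5, 4, 2, 10]
append vec[0]+vec[0] = 3+3 = 6 → [3, 0, 0, 8, 5, 4, 2, 10, 6]

[3, 0, 0, 8, 5, 4, 2, 10, 6]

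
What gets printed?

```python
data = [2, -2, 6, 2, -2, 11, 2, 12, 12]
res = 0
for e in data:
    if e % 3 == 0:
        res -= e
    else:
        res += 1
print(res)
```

-24

e=2: not %3==0, res = 0+1 = 1
e=-2: not %3==0, res = 1+1 = 2
e=6: %3==0, res = 2-6 = -4
e=2: not %3==0, res = (-4)+1 = -3
e=-2: not %3==0, res = (-3)+1 = -2
e=11: not %3==0, res = (-2)+1 = -1
e=2: not %3==0, res = (-1)+1 = 0
e=12: %3==0, res = 0-12 = -12
e=12: %3==0, res = (-12)-12 = -24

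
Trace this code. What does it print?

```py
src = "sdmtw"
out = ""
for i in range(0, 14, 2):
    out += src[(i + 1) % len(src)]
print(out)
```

i=0: add src[1]='d' → 'd'
i=2: add src[3]='t' → 'dt'
i=4: add src[0]='s' → 'dts'
i=6: add src[2]='m' → 'dtsm'
i=8: add src[4]='w' → 'dtsmw'
i=10: add src[1]='d' → 'dtsmwd'
i=12: add src[3]='t' → 'dtsmwdt'

dtsmwdt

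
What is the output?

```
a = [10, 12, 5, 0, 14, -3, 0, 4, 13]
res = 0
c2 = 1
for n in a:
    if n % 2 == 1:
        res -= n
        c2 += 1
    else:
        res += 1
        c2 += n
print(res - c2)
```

n=10: not odd, res = 0+1 = 1; c2=11
n=12: not odd, res = 1+1 = 2; c2=23
n=5: odd, res = 2-5 = -3; c2=24
n=0: not odd, res = (-3)+1 = -2; c2=24
n=14: not odd, res = (-2)+1 = -1; c2=38
n=-3: odd, res = (-1)-(-3) = 2; c2=39
n=0: not odd, res = 2+1 = 3; c2=39
n=4: not odd, res = 3+1 = 4; c2=43
n=13: odd, res = 4-13 = -9; c2=44
res-c2 = (-9)-44 = -53

-53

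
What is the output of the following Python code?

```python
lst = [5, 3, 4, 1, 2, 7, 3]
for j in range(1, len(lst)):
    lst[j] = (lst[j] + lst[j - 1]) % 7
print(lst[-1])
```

4

j=1: lst[1] = (3+5)%7 = 1 → [5, 1, 4, 1, 2, 7, 3]
j=2: lst[2] = (4+1)%7 = 5 → [5, 1, 5, 1, 2, 7, 3]
j=3: lst[3] = (1+5)%7 = 6 → [5, 1, 5, 6, 2, 7, 3]
j=4: lst[4] = (2+6)%7 = 1 → [5, 1, 5, 6, 1, 7, 3]
j=5: lst[5] = (7+1)%7 = 1 → [5, 1, 5, 6, 1, 1, 3]
j=6: lst[6] = (3+1)%7 = 4 → [5, 1, 5, 6, 1, 1, 4]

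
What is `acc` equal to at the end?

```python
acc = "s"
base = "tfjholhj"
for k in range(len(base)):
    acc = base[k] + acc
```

k=0: prepend 't' → 'ts'
k=1: prepend 'f' → 'fts'
k=2: prepend 'j' → 'jfts'
k=3: prepend 'h' → 'hjfts'
k=4: prepend 'o' → 'ohjfts'
k=5: prepend 'l' → 'lohjfts'
k=6: prepend 'h' → 'hlohjfts'
k=7: prepend 'j' → 'jhlohjfts'

'jhlohjfts'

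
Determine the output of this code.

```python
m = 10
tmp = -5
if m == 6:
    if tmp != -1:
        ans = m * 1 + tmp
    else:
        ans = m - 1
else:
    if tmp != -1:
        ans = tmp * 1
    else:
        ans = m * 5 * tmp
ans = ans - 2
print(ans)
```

m=10, tmp=-5
m == 6 is False; tmp != -1 is True
→ ans = tmp * 1 = -5
ans = (-5)-2 = -7

-7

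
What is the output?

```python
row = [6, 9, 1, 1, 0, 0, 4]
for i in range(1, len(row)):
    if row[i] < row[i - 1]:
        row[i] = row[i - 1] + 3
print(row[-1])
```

i=1: 9>=6, unchanged → [6, 9, 1, 1, 0, 0, 4]
i=2: 1<9, row[2] = 9+3 = 12 → [6, 9, 12, 1, 0, 0, 4]
i=3: 1<12, row[3] = 12+3 = 15 → [6, 9, 12, 15, 0, 0, 4]
i=4: 0<15, row[4] = 15+3 = 18 → [6, 9, 12, 15, 18, 0, 4]
i=5: 0<18, row[5] = 18+3 = 21 → [6, 9, 12, 15, 18, 21, 4]
i=6: 4<21, row[6] = 21+3 = 24 → [6, 9, 12, 15, 18, 21, 24]

24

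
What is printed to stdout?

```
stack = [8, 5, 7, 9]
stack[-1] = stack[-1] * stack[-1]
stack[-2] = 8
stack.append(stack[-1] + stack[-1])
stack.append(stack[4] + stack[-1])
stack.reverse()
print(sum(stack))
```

stack[-1] = stack[-1]*stack[-1] = 9*9 = 81 → [8, 5, 7, 81]
stack[-2] = 8 → [8, 5, 8, 81]
append stack[-1]+stack[-1] = 81+81 = 162 → [8, 5, 8, 81, 162]
append stack[4]+stack[-1] = 162+162 = 324 → [8, 5, 8, 81, 162, 324]
reverse → [324, 162, 81, 8, 5, 8]
sum = 588

588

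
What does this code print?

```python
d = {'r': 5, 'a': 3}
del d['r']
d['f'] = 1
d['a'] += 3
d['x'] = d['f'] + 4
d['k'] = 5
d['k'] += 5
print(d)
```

del 'r' → {'a': 3}
d['f'] = 1 → {'a': 3, 'f': 1}
d['a'] = 3+3 = 6 → {'a': 6, 'f': 1}
d['x'] = d['f']+4 = 5 → {'a': 6, 'f': 1, 'x': 5}
d['k'] = 5 → {'a': 6, 'f': 1, 'x': 5, 'k': 5}
d['k'] = 5+5 = 10 → {'a': 6, 'f': 1, 'x': 5, 'k': 10}

{'a': 6, 'f': 1, 'x': 5, 'k': 10}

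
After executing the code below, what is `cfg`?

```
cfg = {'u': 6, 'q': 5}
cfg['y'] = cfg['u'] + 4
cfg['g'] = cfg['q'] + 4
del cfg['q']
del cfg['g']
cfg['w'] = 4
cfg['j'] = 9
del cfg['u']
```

cfg['y'] = cfg['u']+4 = 10 → {'u': 6, 'q': 5, 'y': 10}
cfg['g'] = cfg['q']+4 = 9 → {'u': 6, 'q': 5, 'y': 10, 'g': 9}
del 'q' → {'u': 6, 'y': 10, 'g': 9}
del 'g' → {'u': 6, 'y': 10}
cfg['w'] = 4 → {'u': 6, 'y': 10, 'w': 4}
cfg['j'] = 9 → {'u': 6, 'y': 10, 'w': 4, 'j': 9}
del 'u' → {'y': 10, 'w': 4, 'j': 9}

{'y': 10, 'w': 4, 'j': 9}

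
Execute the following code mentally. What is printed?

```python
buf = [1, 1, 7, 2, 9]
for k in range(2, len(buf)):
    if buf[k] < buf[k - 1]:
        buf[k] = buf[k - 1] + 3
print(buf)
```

k=2: 7>=1, unchanged → [1, 1, 7, 2, 9]
k=3: 2<7, buf[3] = 7+3 = 10 → [1, 1, 7, 10, 9]
k=4: 9<10, buf[4] = 10+3 = 13 → [1, 1, 7, 10, 13]

[1, 1, 7, 10, 13]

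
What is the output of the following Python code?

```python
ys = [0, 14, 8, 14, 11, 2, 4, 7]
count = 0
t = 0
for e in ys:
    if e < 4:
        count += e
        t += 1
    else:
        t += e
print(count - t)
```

e=0: <4, count = 0+0 = 0; t=1
e=14: not <4; t=15
e=8: not <4; t=23
e=14: not <4; t=37
e=11: not <4; t=48
e=2: <4, count = 0+2 = 2; t=49
e=4: not <4; t=53
e=7: not <4; t=60
count-t = 2-60 = -58

-58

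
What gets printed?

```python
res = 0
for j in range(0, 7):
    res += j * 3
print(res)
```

j=0: res = 0+0*3 = 0
j=1: res = 0+1*3 = 3
j=2: res = 3+2*3 = 9
j=3: res = 9+3*3 = 18
j=4: res = 18+4*3 = 30
j=5: res = 30+5*3 = 45
j=6: res = 45+6*3 = 63

63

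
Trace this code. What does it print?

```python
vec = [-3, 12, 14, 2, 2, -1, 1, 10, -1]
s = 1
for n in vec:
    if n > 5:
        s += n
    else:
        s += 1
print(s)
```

43

n=-3: not >5, s = 1+1 = 2
n=12: >5, s = 2+12 = 14
n=14: >5, s = 14+14 = 28
n=2: not >5, s = 28+1 = 29
n=2: not >5, s = 29+1 = 30
n=-1: not >5, s = 30+1 = 31
n=1: not >5, s = 31+1 = 32
n=10: >5, s = 32+10 = 42
n=-1: not >5, s = 42+1 = 43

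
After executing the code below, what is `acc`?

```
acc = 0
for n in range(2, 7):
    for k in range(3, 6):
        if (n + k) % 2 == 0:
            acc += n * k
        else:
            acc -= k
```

n=2,k=3: odd sum, acc = 0-3 = -3
n=2,k=4: even sum, acc = (-3)+8 = 5
n=2,k=5: odd sum, acc = 5-5 = 0
n=3,k=3: even sum, acc = 0+9 = 9
n=3,k=4: odd sum, acc = 9-4 = 5
n=3,k=5: even sum, acc = 5+15 = 20
n=4,k=3: odd sum, acc = 20-3 = 17
n=4,k=4: even sum, acc = 17+16 = 33
n=4,k=5: odd sum, acc = 33-5 = 28
n=5,k=3: even sum, acc = 28+15 = 43
n=5,k=4: odd sum, acc = 43-4 = 39
n=5,k=5: even sum, acc = 39+25 = 64
n=6,k=3: odd sum, acc = 64-3 = 61
n=6,k=4: even sum, acc = 61+24 = 85
n=6,k=5: odd sum, acc = 85-5 = 80

80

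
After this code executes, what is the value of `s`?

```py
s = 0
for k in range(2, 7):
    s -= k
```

-20

k=2: s = 0-2 = -2
k=3: s = (-2)-3 = -5
k=4: s = (-5)-4 = -9
k=5: s = (-9)-5 = -14
k=6: s = (-14)-6 = -20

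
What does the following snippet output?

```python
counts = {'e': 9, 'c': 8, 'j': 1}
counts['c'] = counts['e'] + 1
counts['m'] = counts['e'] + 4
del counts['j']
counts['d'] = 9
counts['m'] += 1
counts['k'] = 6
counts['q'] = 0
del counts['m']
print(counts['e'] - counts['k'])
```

3

counts['c'] = counts['e']+1 = 10 → {'e': 9, 'c': 10, 'j': 1}
counts['m'] = counts['e']+4 = 13 → {'e': 9, 'c': 10, 'j': 1, 'm': 13}
del 'j' → {'e': 9, 'c': 10, 'm': 13}
counts['d'] = 9 → {'e': 9, 'c': 10, 'm': 13, 'd': 9}
counts['m'] = 13+1 = 14 → {'e': 9, 'c': 10, 'm': 14, 'd': 9}
counts['k'] = 6 → {'e': 9, 'c': 10, 'm': 14, 'd': 9, 'k': 6}
counts['q'] = 0 → {'e': 9, 'c': 10, 'm': 14, 'd': 9, 'k': 6, 'q': 0}
del 'm' → {'e': 9, 'c': 10, 'd': 9, 'k': 6, 'q': 0}
counts['e']-counts['k'] = 9-6 = 3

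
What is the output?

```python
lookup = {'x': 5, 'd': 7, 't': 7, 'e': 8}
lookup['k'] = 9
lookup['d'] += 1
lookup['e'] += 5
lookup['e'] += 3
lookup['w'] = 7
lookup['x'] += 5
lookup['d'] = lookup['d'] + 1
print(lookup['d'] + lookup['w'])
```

lookup['k'] = 9 → {'x': 5, 'd': 7, 't': 7, 'e': 8, 'k': 9}
lookup['d'] = 7+1 = 8 → {'x': 5, 'd': 8, 't': 7, 'e': 8, 'k': 9}
lookup['e'] = 8+5 = 13 → {'x': 5, 'd': 8, 't': 7, 'e': 13, 'k': 9}
lookup['e'] = 13+3 = 16 → {'x': 5, 'd': 8, 't': 7, 'e': 16, 'k': 9}
lookup['w'] = 7 → {'x': 5, 'd': 8, 't': 7, 'e': 16, 'k': 9, 'w': 7}
lookup['x'] = 5+5 = 10 → {'x': 10, 'd': 8, 't': 7, 'e': 16, 'k': 9, 'w': 7}
lookup['d'] = lookup['d']+1 = 9 → {'x': 10, 'd': 9, 't': 7, 'e': 16, 'k': 9, 'w': 7}
lookup['d']+lookup['w'] = 9+7 = 16

16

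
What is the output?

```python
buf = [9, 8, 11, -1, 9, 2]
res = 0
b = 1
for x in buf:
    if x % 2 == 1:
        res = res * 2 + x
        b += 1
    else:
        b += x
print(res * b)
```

x=9: odd, res = 0*2+9 = 9; b=2
x=8: not odd; b=10
x=11: odd, res = 9*2+11 = 29; b=11
x=-1: odd, res = 29*2+(-1) = 57; b=12
x=9: odd, res = 57*2+9 = 123; b=13
x=2: not odd; b=15
res*b = 123*15 = 1845

1845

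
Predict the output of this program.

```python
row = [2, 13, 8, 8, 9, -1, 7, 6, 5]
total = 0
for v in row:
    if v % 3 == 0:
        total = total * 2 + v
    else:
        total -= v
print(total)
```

-117

v=2: not %3==0, total = 0-2 = -2
v=13: not %3==0, total = (-2)-13 = -15
v=8: not %3==0, total = (-15)-8 = -23
v=8: not %3==0, total = (-23)-8 = -31
v=9: %3==0, total = (-31)*2+9 = -53
v=-1: not %3==0, total = (-53)-(-1) = -52
v=7: not %3==0, total = (-52)-7 = -59
v=6: %3==0, total = (-59)*2+6 = -112
v=5: not %3==0, total = (-112)-5 = -117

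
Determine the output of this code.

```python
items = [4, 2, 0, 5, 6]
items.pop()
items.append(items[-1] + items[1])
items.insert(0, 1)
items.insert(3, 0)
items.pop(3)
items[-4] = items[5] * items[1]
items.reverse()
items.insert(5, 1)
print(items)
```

pop() removes 6 → [4, 2, 0, 5]
append items[-1]+items[1] = 5+2 = 7 → [4, 2, 0, 5, 7]
insert 1 at 0 → [1, 4, 2, 0, 5, 7]
insert 0 at 3 → [1, 4, 2, 0, 0, 5, 7]
pop(3) removes 0 → [1, 4, 2, 0, 5, 7]
items[-4] = items[5]*items[1] = 7*4 = 28 → [1, 4, 28, 0, 5, 7]
reverse → [7, 5, 0, 28, 4, 1]
insert 1 at 5 → [7, 5, 0, 28, 4, 1, 1]

[7, 5, 0, 28, 4, 1, 1]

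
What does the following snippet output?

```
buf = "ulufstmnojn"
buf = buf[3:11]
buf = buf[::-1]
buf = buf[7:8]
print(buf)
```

f

slice [3:11] → 'fstmnojn'
reverse → 'njonmtsf'
slice [7:8] → 'f'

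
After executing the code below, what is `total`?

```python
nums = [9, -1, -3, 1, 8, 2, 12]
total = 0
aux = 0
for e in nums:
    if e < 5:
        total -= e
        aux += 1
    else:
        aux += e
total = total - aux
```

-32

e=9: not <5; aux=9
e=-1: <5, total = 0-(-1) = 1; aux=10
e=-3: <5, total = 1-(-3) = 4; aux=11
e=1: <5, total = 4-1 = 3; aux=12
e=8: not <5; aux=20
e=2: <5, total = 3-2 = 1; aux=21
e=12: not <5; aux=33
total-aux = 1-33 = -32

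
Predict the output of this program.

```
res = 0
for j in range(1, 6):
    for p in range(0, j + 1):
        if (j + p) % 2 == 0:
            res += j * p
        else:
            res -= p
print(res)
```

j=1,p=0: odd sum, res = 0-0 = 0
j=1,p=1: even sum, res = 0+1 = 1
j=2,p=0: even sum, res = 1+0 = 1
j=2,p=1: odd sum, res = 1-1 = 0
j=2,p=2: even sum, res = 0+4 = 4
j=3,p=0: odd sum, res = 4-0 = 4
j=3,p=1: even sum, res = 4+3 = 7
j=3,p=2: odd sum, res = 7-2 = 5
j=3,p=3: even sum, res = 5+9 = 14
j=4,p=0: even sum, res = 14+0 = 14
j=4,p=1: odd sum, res = 14-1 = 13
j=4,p=2: even sum, res = 13+8 = 21
j=4,p=3: odd sum, res = 21-3 = 18
j=4,p=4: even sum, res = 18+16 = 34
j=5,p=0: odd sum, res = 34-0 = 34
j=5,p=1: even sum, res = 34+5 = 39
j=5,p=2: odd sum, res = 39-2 = 37
j=5,p=3: even sum, res = 37+15 = 52
j=5,p=4: odd sum, res = 52-4 = 48
j=5,p=5: even sum, res = 48+25 = 73

73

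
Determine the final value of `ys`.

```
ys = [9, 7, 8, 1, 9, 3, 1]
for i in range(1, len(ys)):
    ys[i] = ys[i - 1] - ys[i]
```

i=1: ys[1] = 9-7 = 2 → [9, 2, 8, 1, 9, 3, 1]
i=2: ys[2] = 2-8 = -6 → [9, 2, -6, 1, 9, 3, 1]
i=3: ys[3] = (-6)-1 = -7 → [9, 2, -6, -7, 9, 3, 1]
i=4: ys[4] = (-7)-9 = -16 → [9, 2, -6, -7, -16, 3, 1]
i=5: ys[5] = (-16)-3 = -19 → [9, 2, -6, -7, -16, -19, 1]
i=6: ys[6] = (-19)-1 = -20 → [9, 2, -6, -7, -16, -19, -20]

[9, 2, -6, -7, -16, -19, -20]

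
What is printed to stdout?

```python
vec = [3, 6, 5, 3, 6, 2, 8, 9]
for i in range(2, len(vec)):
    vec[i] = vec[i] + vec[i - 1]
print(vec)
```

i=2: vec[2] = 5+6 = 11 → [3, 6, 11, 3, 6, 2, 8, 9]
i=3: vec[3] = 3+11 = 14 → [3, 6, 11, 14, 6, 2, 8, 9]
i=4: vec[4] = 6+14 = 20 → [3, 6, 11, 14, 20, 2, 8, 9]
i=5: vec[5] = 2+20 = 22 → [3, 6, 11, 14, 20, 22, 8, 9]
i=6: vec[6] = 8+22 = 30 → [3, 6, 11, 14, 20, 22, 30, 9]
i=7: vec[7] = 9+30 = 39 → [3, 6, 11, 14, 20, 22, 30, 39]

[3, 6, 11, 14, 20, 22, 30, 39]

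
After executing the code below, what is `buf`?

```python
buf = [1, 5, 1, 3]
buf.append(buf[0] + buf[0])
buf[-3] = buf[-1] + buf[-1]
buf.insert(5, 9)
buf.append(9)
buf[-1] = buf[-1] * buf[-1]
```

append buf[0]+buf[0] = 1+1 = 2 → [1, 5, 1, 3, 2]
buf[-3] = buf[-1]+buf[-1] = 2+2 = 4 → [1, 5, 4, 3, 2]
insert 9 at 5 → [1, 5, 4, 3, 2, 9]
append 9 → [1, 5, 4, 3, 2, 9, 9]
buf[-1] = buf[-1]*buf[-1] = 9*9 = 81 → [1, 5, 4, 3, 2, 9, 81]

[1, 5, 4, 3, 2, 9, 81]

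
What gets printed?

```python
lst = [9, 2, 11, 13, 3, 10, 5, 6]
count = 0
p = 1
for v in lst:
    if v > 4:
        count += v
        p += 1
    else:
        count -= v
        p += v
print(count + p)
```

v=9: >4, count = 0+9 = 9; p=2
v=2: not >4, count = 9-2 = 7; p=4
v=11: >4, count = 7+11 = 18; p=5
v=13: >4, count = 18+13 = 31; p=6
v=3: not >4, count = 31-3 = 28; p=9
v=10: >4, count = 28+10 = 38; p=10
v=5: >4, count = 38+5 = 43; p=11
v=6: >4, count = 43+6 = 49; p=12
count+p = 49+12 = 61

61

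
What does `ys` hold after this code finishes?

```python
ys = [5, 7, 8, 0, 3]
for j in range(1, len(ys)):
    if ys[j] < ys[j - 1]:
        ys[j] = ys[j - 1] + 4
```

[5, 7, 8, 12, 16]

j=1: 7>=5, unchanged → [5, 7, 8, 0, 3]
j=2: 8>=7, unchanged → [5, 7, 8, 0, 3]
j=3: 0<8, ys[3] = 8+4 = 12 → [5, 7, 8, 12, 3]
j=4: 3<12, ys[4] = 12+4 = 16 → [5, 7, 8, 12, 16]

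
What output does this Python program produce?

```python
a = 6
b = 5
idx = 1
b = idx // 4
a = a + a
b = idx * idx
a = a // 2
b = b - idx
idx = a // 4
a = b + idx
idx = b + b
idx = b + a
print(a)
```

1

b = 1//4 = 0
a = 6+6 = 12
b = 1*1 = 1
a = 12//2 = 6
b = 1-1 = 0
idx = 6//4 = 1
a = 0+1 = 1
idx = 0+0 = 0
idx = 0+1 = 1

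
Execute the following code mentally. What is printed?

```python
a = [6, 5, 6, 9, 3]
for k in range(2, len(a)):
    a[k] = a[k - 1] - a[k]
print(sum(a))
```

k=2: a[2] = 5-6 = -1 → [6, 5, -1, 9, 3]
k=3: a[3] = (-1)-9 = -10 → [6, 5, -1, -10, 3]
k=4: a[4] = (-10)-3 = -13 → [6, 5, -1, -10, -13]
sum = -13

-13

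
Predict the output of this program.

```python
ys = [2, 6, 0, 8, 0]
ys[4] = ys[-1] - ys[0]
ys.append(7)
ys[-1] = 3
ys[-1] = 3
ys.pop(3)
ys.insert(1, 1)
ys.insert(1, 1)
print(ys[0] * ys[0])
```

4

ys[4] = ys[-1]-ys[0] = 0-2 = -2 → [2, 6, 0, 8, -2]
append 7 → [2, 6, 0, 8, -2, 7]
ys[-1] = 3 → [2, 6, 0, 8, -2, 3]
ys[-1] = 3 → [2, 6, 0, 8, -2, 3]
pop(3) removes 8 → [2, 6, 0, -2, 3]
insert 1 at 1 → [2, 1, 6, 0, -2, 3]
insert 1 at 1 → [2, 1, 1, 6, 0, -2, 3]
ys[0]*ys[0] = 2*2 = 4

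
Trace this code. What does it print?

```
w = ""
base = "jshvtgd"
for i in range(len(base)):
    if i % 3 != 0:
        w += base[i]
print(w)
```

i=0: skip
i=1: add 's' → 's'
i=2: add 'h' → 'sh'
i=3: skip
i=4: add 't' → 'sht'
i=5: add 'g' → 'shtg'
i=6: skip

shtg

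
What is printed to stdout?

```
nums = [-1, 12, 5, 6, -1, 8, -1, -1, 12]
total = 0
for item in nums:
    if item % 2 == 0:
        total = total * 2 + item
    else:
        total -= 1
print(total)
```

116

item=-1: not even, total = 0-1 = -1
item=12: even, total = (-1)*2+12 = 10
item=5: not even, total = 10-1 = 9
item=6: even, total = 9*2+6 = 24
item=-1: not even, total = 24-1 = 23
item=8: even, total = 23*2+8 = 54
item=-1: not even, total = 54-1 = 53
item=-1: not even, total = 53-1 = 52
item=12: even, total = 52*2+12 = 116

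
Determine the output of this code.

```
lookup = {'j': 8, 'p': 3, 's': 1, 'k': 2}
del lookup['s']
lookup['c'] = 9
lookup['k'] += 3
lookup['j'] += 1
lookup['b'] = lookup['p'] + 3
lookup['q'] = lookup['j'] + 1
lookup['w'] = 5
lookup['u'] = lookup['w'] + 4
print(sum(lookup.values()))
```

56

del 's' → {'j': 8, 'p': 3, 'k': 2}
lookup['c'] = 9 → {'j': 8, 'p': 3, 'k': 2, 'c': 9}
lookup['k'] = 2+3 = 5 → {'j': 8, 'p': 3, 'k': 5, 'c': 9}
lookup['j'] = 8+1 = 9 → {'j': 9, 'p': 3, 'k': 5, 'c': 9}
lookup['b'] = lookup['p']+3 = 6 → {'j': 9, 'p': 3, 'k': 5, 'c': 9, 'b': 6}
lookup['q'] = lookup['j']+1 = 10 → {'j': 9, 'p': 3, 'k': 5, 'c': 9, 'b': 6, 'q': 10}
lookup['w'] = 5 → {'j': 9, 'p': 3, 'k': 5, 'c': 9, 'b': 6, 'q': 10, 'w': 5}
lookup['u'] = lookup['w']+4 = 9 → {'j': 9, 'p': 3, 'k': 5, 'c': 9, 'b': 6, 'q': 10, 'w': 5, 'u': 9}
sum of values = 56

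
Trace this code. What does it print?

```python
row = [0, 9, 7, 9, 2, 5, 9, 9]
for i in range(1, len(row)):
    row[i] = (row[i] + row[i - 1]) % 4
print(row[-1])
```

i=1: row[1] = (9+0)%4 = 1 → [0, 1, 7, 9, 2, 5, 9, 9]
i=2: row[2] = (7+1)%4 = 0 → [0, 1, 0, 9, 2, 5, 9, 9]
i=3: row[3] = (9+0)%4 = 1 → [0, 1, 0, 1, 2, 5, 9, 9]
i=4: row[4] = (2+1)%4 = 3 → [0, 1, 0, 1, 3, 5, 9, 9]
i=5: row[5] = (5+3)%4 = 0 → [0, 1, 0, 1, 3, 0, 9, 9]
i=6: row[6] = (9+0)%4 = 1 → [0, 1, 0, 1, 3, 0, 1, 9]
i=7: row[7] = (9+1)%4 = 2 → [0, 1, 0, 1, 3, 0, 1, 2]

2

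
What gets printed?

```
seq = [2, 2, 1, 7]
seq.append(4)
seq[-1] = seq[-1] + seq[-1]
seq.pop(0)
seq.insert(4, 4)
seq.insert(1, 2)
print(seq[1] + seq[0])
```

4

append 4 → [2, 2, 1, 7, 4]
seq[-1] = seq[-1]+seq[-1] = 4+4 = 8 → [2, 2, 1, 7, 8]
pop(0) removes 2 → [2, 1, 7, 8]
insert 4 at 4 → [2, 1, 7, 8, 4]
insert 2 at 1 → [2, 2, 1, 7, 8, 4]
seq[1]+seq[0] = 2+2 = 4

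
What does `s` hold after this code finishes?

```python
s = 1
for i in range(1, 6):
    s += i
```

i=1: s = 1+1 = 2
i=2: s = 2+2 = 4
i=3: s = 4+3 = 7
i=4: s = 7+4 = 11
i=5: s = 11+5 = 16

16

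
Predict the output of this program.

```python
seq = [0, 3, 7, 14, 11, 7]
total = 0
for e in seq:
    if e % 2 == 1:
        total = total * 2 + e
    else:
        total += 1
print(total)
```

e=0: not odd, total = 0+1 = 1
e=3: odd, total = 1*2+3 = 5
e=7: odd, total = 5*2+7 = 17
e=14: not odd, total = 17+1 = 18
e=11: odd, total = 18*2+11 = 47
e=7: odd, total = 47*2+7 = 101

101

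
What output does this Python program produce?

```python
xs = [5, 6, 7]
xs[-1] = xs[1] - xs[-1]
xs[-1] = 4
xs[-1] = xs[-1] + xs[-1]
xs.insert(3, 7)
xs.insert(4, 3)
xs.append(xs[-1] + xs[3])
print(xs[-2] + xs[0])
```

8

xs[-1] = xs[1]-xs[-1] = 6-7 = -1 → [5, 6, -1]
xs[-1] = 4 → [5, 6, 4]
xs[-1] = xs[-1]+xs[-1] = 4+4 = 8 → [5, 6, 8]
insert 7 at 3 → [5, 6, 8, 7]
insert 3 at 4 → [5, 6, 8, 7, 3]
append xs[-1]+xs[3] = 3+7 = 10 → [5, 6, 8, 7, 3, 10]
xs[-2]+xs[0] = 3+5 = 8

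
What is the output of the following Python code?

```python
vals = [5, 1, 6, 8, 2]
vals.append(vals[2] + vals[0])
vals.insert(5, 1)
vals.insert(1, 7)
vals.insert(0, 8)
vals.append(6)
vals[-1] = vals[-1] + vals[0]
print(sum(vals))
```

append vals[2]+vals[0] = 6+5 = 11 → [5, 1, 6, 8, 2, 11]
insert 1 at 5 → [5, 1, 6, 8, 2, 1, 11]
insert 7 at 1 → [5, 7, 1, 6, 8, 2, 1, 11]
insert 8 at 0 → [8, 5, 7, 1, 6, 8, 2, 1, 11]
append 6 → [8, 5, 7, 1, 6, 8, 2, 1, 11, 6]
vals[-1] = vals[-1]+vals[0] = 6+8 = 14 → [8, 5, 7, 1, 6, 8, 2, 1, 11, 14]
sum = 63

63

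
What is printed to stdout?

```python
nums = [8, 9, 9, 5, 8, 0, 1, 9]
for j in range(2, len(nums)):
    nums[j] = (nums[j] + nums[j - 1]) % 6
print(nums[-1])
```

5

j=2: nums[2] = (9+9)%6 = 0 → [8, 9, 0, 5, 8, 0, 1, 9]
j=3: nums[3] = (5+0)%6 = 5 → [8, 9, 0, 5, 8, 0, 1, 9]
j=4: nums[4] = (8+5)%6 = 1 → [8, 9, 0, 5, 1, 0, 1, 9]
j=5: nums[5] = (0+1)%6 = 1 → [8, 9, 0, 5, 1, 1, 1, 9]
j=6: nums[6] = (1+1)%6 = 2 → [8, 9, 0, 5, 1, 1, 2, 9]
j=7: nums[7] = (9+2)%6 = 5 → [8, 9, 0, 5, 1, 1, 2, 5]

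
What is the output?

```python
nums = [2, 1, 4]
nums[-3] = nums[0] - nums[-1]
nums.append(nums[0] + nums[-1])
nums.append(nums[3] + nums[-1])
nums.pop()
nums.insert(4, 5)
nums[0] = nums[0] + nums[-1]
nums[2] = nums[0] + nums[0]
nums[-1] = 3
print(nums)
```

[3, 1, 6, 2, 3]

nums[-3] = nums[0]-nums[-1] = 2-4 = -2 → [-2, 1, 4]
append nums[0]+nums[-1] = (-2)+4 = 2 → [-2, 1, 4, 2]
append nums[3]+nums[-1] = 2+2 = 4 → [-2, 1, 4, 2, 4]
pop() removes 4 → [-2, 1, 4, 2]
insert 5 at 4 → [-2, 1, 4, 2, 5]
nums[0] = nums[0]+nums[-1] = (-2)+5 = 3 → [3, 1, 4, 2, 5]
nums[2] = nums[0]+nums[0] = 3+3 = 6 → [3, 1, 6, 2, 5]
nums[-1] = 3 → [3, 1, 6, 2, 3]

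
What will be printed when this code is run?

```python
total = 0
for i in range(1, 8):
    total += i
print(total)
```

28

i=1: total = 0+1 = 1
i=2: total = 1+2 = 3
i=3: total = 3+3 = 6
i=4: total = 6+4 = 10
i=5: total = 10+5 = 15
i=6: total = 15+6 = 21
i=7: total = 21+7 = 28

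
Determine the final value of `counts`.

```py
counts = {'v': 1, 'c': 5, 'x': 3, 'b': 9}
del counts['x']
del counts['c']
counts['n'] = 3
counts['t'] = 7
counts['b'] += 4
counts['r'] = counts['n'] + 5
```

del 'x' → {'v': 1, 'c': 5, 'b': 9}
del 'c' → {'v': 1, 'b': 9}
counts['n'] = 3 → {'v': 1, 'b': 9, 'n': 3}
counts['t'] = 7 → {'v': 1, 'b': 9, 'n': 3, 't': 7}
counts['b'] = 9+4 = 13 → {'v': 1, 'b': 13, 'n': 3, 't': 7}
counts['r'] = counts['n']+5 = 8 → {'v': 1, 'b': 13, 'n': 3, 't': 7, 'r': 8}

{'v': 1, 'b': 13, 'n': 3, 't': 7, 'r': 8}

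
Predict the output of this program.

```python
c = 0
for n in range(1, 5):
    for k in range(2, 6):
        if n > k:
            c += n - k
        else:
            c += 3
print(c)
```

n=1,k=2: not 1>2, c = 0+3 = 3
n=1,k=3: not 1>3, c = 3+3 = 6
n=1,k=4: not 1>4, c = 6+3 = 9
n=1,k=5: not 1>5, c = 9+3 = 12
n=2,k=2: not 2>2, c = 12+3 = 15
n=2,k=3: not 2>3, c = 15+3 = 18
n=2,k=4: not 2>4, c = 18+3 = 21
n=2,k=5: not 2>5, c = 21+3 = 24
n=3,k=2: 3>2, c = 24+1 = 25
n=3,k=3: not 3>3, c = 25+3 = 28
n=3,k=4: not 3>4, c = 28+3 = 31
n=3,k=5: not 3>5, c = 31+3 = 34
n=4,k=2: 4>2, c = 34+2 = 36
n=4,k=3: 4>3, c = 36+1 = 37
n=4,k=4: not 4>4, c = 37+3 = 40
n=4,k=5: not 4>5, c = 40+3 = 43

43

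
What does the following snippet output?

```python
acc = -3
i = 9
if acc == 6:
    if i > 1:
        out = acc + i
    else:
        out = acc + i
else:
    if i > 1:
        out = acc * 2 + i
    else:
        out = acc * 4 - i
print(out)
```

3

acc=-3, i=9
acc == 6 is False; i > 1 is True
→ out = acc * 2 + i = 3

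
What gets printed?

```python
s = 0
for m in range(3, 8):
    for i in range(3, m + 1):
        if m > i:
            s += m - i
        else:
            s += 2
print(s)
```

30

m=3,i=3: not 3>3, s = 0+2 = 2
m=4,i=3: 4>3, s = 2+1 = 3
m=4,i=4: not 4>4, s = 3+2 = 5
m=5,i=3: 5>3, s = 5+2 = 7
m=5,i=4: 5>4, s = 7+1 = 8
m=5,i=5: not 5>5, s = 8+2 = 10
m=6,i=3: 6>3, s = 10+3 = 13
m=6,i=4: 6>4, s = 13+2 = 15
m=6,i=5: 6>5, s = 15+1 = 16
m=6,i=6: not 6>6, s = 16+2 = 18
m=7,i=3: 7>3, s = 18+4 = 22
m=7,i=4: 7>4, s = 22+3 = 25
m=7,i=5: 7>5, s = 25+2 = 27
m=7,i=6: 7>6, s = 27+1 = 28
m=7,i=7: not 7>7, s = 28+2 = 30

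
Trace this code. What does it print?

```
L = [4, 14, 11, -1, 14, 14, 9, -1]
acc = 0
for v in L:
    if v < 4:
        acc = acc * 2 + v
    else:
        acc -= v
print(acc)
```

-193

v=4: not <4, acc = 0-4 = -4
v=14: not <4, acc = (-4)-14 = -18
v=11: not <4, acc = (-18)-11 = -29
v=-1: <4, acc = (-29)*2+(-1) = -59
v=14: not <4, acc = (-59)-14 = -73
v=14: not <4, acc = (-73)-14 = -87
v=9: not <4, acc = (-87)-9 = -96
v=-1: <4, acc = (-96)*2+(-1) = -193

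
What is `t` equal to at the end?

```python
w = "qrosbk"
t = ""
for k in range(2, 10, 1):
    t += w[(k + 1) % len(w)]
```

k=2: add w[3]='s' → 's'
k=3: add w[4]='b' → 'sb'
k=4: add w[5]='k' → 'sbk'
k=5: add w[0]='q' → 'sbkq'
k=6: add w[1]='r' → 'sbkqr'
k=7: add w[2]='o' → 'sbkqro'
k=8: add w[3]='s' → 'sbkqros'
k=9: add w[4]='b' → 'sbkqrosb'

'sbkqrosb'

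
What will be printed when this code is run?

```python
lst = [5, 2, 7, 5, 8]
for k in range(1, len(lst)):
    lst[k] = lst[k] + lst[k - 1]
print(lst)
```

[5, 7, 14, 19, 27]

k=1: lst[1] = 2+5 = 7 → [5, 7, 7, 5, 8]
k=2: lst[2] = 7+7 = 14 → [5, 7, 14, 5, 8]
k=3: lst[3] = 5+14 = 19 → [5, 7, 14, 19, 8]
k=4: lst[4] = 8+19 = 27 → [5, 7, 14, 19, 27]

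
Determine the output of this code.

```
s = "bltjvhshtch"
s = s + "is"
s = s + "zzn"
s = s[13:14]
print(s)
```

+ 'is' → 'bltjvhshtchis'
+ 'zzn' → 'bltjvhshtchiszzn'
slice [13:14] → 'z'

z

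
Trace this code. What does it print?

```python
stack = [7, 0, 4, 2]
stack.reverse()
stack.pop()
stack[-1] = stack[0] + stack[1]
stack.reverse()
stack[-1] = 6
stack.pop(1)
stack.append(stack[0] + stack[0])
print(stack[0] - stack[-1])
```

-6

reverse → [2, 4, 0, 7]
pop() removes 7 → [2, 4, 0]
stack[-1] = stack[0]+stack[1] = 2+4 = 6 → [2, 4, 6]
reverse → [6, 4, 2]
stack[-1] = 6 → [6, 4, 6]
pop(1) removes 4 → [6, 6]
append stack[0]+stack[0] = 6+6 = 12 → [6, 6, 12]
stack[0]-stack[-1] = 6-12 = -6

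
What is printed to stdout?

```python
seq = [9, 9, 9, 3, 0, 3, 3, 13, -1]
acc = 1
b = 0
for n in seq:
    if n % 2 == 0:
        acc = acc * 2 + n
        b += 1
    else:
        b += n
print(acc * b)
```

n=9: not even; b=9
n=9: not even; b=18
n=9: not even; b=27
n=3: not even; b=30
n=0: even, acc = 1*2+0 = 2; b=31
n=3: not even; b=34
n=3: not even; b=37
n=13: not even; b=50
n=-1: not even; b=49
acc*b = 2*49 = 98

98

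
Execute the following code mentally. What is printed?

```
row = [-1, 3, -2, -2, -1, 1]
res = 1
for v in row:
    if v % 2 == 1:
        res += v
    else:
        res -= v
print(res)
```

7

v=-1: odd, res = 1+(-1) = 0
v=3: odd, res = 0+3 = 3
v=-2: not odd, res = 3-(-2) = 5
v=-2: not odd, res = 5-(-2) = 7
v=-1: odd, res = 7+(-1) = 6
v=1: odd, res = 6+1 = 7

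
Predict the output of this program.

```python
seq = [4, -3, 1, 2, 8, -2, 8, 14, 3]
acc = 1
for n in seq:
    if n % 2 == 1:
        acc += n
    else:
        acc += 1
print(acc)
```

8

n=4: not odd, acc = 1+1 = 2
n=-3: odd, acc = 2+(-3) = -1
n=1: odd, acc = (-1)+1 = 0
n=2: not odd, acc = 0+1 = 1
n=8: not odd, acc = 1+1 = 2
n=-2: not odd, acc = 2+1 = 3
n=8: not odd, acc = 3+1 = 4
n=14: not odd, acc = 4+1 = 5
n=3: odd, acc = 5+3 = 8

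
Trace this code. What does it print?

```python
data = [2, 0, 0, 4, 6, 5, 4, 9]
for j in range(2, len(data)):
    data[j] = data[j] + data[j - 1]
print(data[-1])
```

j=2: data[2] = 0+0 = 0 → [2, 0, 0, 4, 6, 5, 4, 9]
j=3: data[3] = 4+0 = 4 → [2, 0, 0, 4, 6, 5, 4, 9]
j=4: data[4] = 6+4 = 10 → [2, 0, 0, 4, 10, 5, 4, 9]
j=5: data[5] = 5+10 = 15 → [2, 0, 0, 4, 10, 15, 4, 9]
j=6: data[6] = 4+15 = 19 → [2, 0, 0, 4, 10, 15, 19, 9]
j=7: data[7] = 9+19 = 28 → [2, 0, 0, 4, 10, 15, 19, 28]

28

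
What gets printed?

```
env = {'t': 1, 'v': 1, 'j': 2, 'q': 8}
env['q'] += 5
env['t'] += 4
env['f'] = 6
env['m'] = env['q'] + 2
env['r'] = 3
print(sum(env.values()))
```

45

env['q'] = 8+5 = 13 → {'t': 1, 'v': 1, 'j': 2, 'q': 13}
env['t'] = 1+4 = 5 → {'t': 5, 'v': 1, 'j': 2, 'q': 13}
env['f'] = 6 → {'t': 5, 'v': 1, 'j': 2, 'q': 13, 'f': 6}
env['m'] = env['q']+2 = 15 → {'t': 5, 'v': 1, 'j': 2, 'q': 13, 'f': 6, 'm': 15}
env['r'] = 3 → {'t': 5, 'v': 1, 'j': 2, 'q': 13, 'f': 6, 'm': 15, 'r': 3}
sum of values = 45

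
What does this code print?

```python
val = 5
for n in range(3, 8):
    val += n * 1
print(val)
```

30

n=3: val = 5+3*1 = 8
n=4: val = 8+4*1 = 12
n=5: val = 12+5*1 = 17
n=6: val = 17+6*1 = 23
n=7: val = 23+7*1 = 30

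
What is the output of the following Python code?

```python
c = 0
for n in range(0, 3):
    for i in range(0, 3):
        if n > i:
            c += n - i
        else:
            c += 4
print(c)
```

n=0,i=0: not 0>0, c = 0+4 = 4
n=0,i=1: not 0>1, c = 4+4 = 8
n=0,i=2: not 0>2, c = 8+4 = 12
n=1,i=0: 1>0, c = 12+1 = 13
n=1,i=1: not 1>1, c = 13+4 = 17
n=1,i=2: not 1>2, c = 17+4 = 21
n=2,i=0: 2>0, c = 21+2 = 23
n=2,i=1: 2>1, c = 23+1 = 24
n=2,i=2: not 2>2, c = 24+4 = 28

28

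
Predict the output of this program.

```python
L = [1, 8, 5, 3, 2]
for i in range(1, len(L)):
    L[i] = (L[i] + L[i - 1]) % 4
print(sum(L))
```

i=1: L[1] = (8+1)%4 = 1 → [1, 1, 5, 3, 2]
i=2: L[2] = (5+1)%4 = 2 → [1, 1, 2, 3, 2]
i=3: L[3] = (3+2)%4 = 1 → [1, 1, 2, 1, 2]
i=4: L[4] = (2+1)%4 = 3 → [1, 1, 2, 1, 3]
sum = 8

8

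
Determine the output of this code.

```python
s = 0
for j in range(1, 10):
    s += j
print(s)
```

j=1: s = 0+1 = 1
j=2: s = 1+2 = 3
j=3: s = 3+3 = 6
j=4: s = 6+4 = 10
j=5: s = 10+5 = 15
j=6: s = 15+6 = 21
j=7: s = 21+7 = 28
j=8: s = 28+8 = 36
j=9: s = 36+9 = 45

45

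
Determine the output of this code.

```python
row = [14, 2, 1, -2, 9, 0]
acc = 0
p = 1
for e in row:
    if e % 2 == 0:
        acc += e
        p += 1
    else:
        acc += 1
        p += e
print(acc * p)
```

240

e=14: even, acc = 0+14 = 14; p=2
e=2: even, acc = 14+2 = 16; p=3
e=1: not even, acc = 16+1 = 17; p=4
e=-2: even, acc = 17+(-2) = 15; p=5
e=9: not even, acc = 15+1 = 16; p=14
e=0: even, acc = 16+0 = 16; p=15
acc*p = 16*15 = 240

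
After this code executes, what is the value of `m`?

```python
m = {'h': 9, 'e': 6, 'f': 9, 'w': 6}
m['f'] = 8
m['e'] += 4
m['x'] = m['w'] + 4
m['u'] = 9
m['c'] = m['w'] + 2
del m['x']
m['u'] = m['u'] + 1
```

m['f'] = 8 → {'h': 9, 'e': 6, 'f': 8, 'w': 6}
m['e'] = 6+4 = 10 → {'h': 9, 'e': 10, 'f': 8, 'w': 6}
m['x'] = m['w']+4 = 10 → {'h': 9, 'e': 10, 'f': 8, 'w': 6, 'x': 10}
m['u'] = 9 → {'h': 9, 'e': 10, 'f': 8, 'w': 6, 'x': 10, 'u': 9}
m['c'] = m['w']+2 = 8 → {'h': 9, 'e': 10, 'f': 8, 'w': 6, 'x': 10, 'u': 9, 'c': 8}
del 'x' → {'h': 9, 'e': 10, 'f': 8, 'w': 6, 'u': 9, 'c': 8}
m['u'] = m['u']+1 = 10 → {'h': 9, 'e': 10, 'f': 8, 'w': 6, 'u': 10, 'c': 8}

{'h': 9, 'e': 10, 'f': 8, 'w': 6, 'u': 10, 'c': 8}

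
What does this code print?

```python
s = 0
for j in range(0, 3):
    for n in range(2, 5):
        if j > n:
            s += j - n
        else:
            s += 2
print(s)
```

18

j=0,n=2: not 0>2, s = 0+2 = 2
j=0,n=3: not 0>3, s = 2+2 = 4
j=0,n=4: not 0>4, s = 4+2 = 6
j=1,n=2: not 1>2, s = 6+2 = 8
j=1,n=3: not 1>3, s = 8+2 = 10
j=1,n=4: not 1>4, s = 10+2 = 12
j=2,n=2: not 2>2, s = 12+2 = 14
j=2,n=3: not 2>3, s = 14+2 = 16
j=2,n=4: not 2>4, s = 16+2 = 18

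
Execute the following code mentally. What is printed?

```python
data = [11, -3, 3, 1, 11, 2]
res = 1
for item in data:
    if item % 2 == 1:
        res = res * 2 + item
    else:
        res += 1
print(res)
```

item=11: odd, res = 1*2+11 = 13
item=-3: odd, res = 13*2+(-3) = 23
item=3: odd, res = 23*2+3 = 49
item=1: odd, res = 49*2+1 = 99
item=11: odd, res = 99*2+11 = 209
item=2: not odd, res = 209+1 = 210

210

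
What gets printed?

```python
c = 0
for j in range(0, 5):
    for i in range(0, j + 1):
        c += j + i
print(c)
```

60

j=0,i=0: c = 0+0 = 0
j=1,i=0: c = 0+1 = 1
j=1,i=1: c = 1+2 = 3
j=2,i=0: c = 3+2 = 5
j=2,i=1: c = 5+3 = 8
j=2,i=2: c = 8+4 = 12
j=3,i=0: c = 12+3 = 15
j=3,i=1: c = 15+4 = 19
j=3,i=2: c = 19+5 = 24
j=3,i=3: c = 24+6 = 30
j=4,i=0: c = 30+4 = 34
j=4,i=1: c = 34+5 = 39
j=4,i=2: c = 39+6 = 45
j=4,i=3: c = 45+7 = 52
j=4,i=4: c = 52+8 = 60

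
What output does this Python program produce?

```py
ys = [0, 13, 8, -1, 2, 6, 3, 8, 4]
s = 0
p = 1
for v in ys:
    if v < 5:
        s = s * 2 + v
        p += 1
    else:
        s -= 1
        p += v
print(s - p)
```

v=0: <5, s = 0*2+0 = 0; p=2
v=13: not <5, s = 0-1 = -1; p=15
v=8: not <5, s = (-1)-1 = -2; p=23
v=-1: <5, s = (-2)*2+(-1) = -5; p=24
v=2: <5, s = (-5)*2+2 = -8; p=25
v=6: not <5, s = (-8)-1 = -9; p=31
v=3: <5, s = (-9)*2+3 = -15; p=32
v=8: not <5, s = (-15)-1 = -16; p=40
v=4: <5, s = (-16)*2+4 = -28; p=41
s-p = (-28)-41 = -69

-69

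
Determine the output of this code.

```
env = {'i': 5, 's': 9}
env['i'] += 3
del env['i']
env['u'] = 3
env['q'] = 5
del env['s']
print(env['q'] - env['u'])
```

env['i'] = 5+3 = 8 → {'i': 8, 's': 9}
del 'i' → {'s': 9}
env['u'] = 3 → {'s': 9, 'u': 3}
env['q'] = 5 → {'s': 9, 'u': 3, 'q': 5}
del 's' → {'u': 3, 'q': 5}
env['q']-env['u'] = 5-3 = 2

2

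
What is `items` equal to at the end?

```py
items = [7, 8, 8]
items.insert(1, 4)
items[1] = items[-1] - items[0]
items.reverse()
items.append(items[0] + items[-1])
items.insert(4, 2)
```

insert 4 at 1 → [7, 4, 8, 8]
items[1] = items[-1]-items[0] = 8-7 = 1 → [7, 1, 8, 8]
reverse → [8, 8, 1, 7]
append items[0]+items[-1] = 8+7 = 15 → [8, 8, 1, 7, 15]
insert 2 at 4 → [8, 8, 1, 7, 2, 15]

[8, 8, 1, 7, 2, 15]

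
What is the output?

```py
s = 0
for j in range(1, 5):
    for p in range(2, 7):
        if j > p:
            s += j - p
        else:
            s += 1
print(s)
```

21

j=1,p=2: not 1>2, s = 0+1 = 1
j=1,p=3: not 1>3, s = 1+1 = 2
j=1,p=4: not 1>4, s = 2+1 = 3
j=1,p=5: not 1>5, s = 3+1 = 4
j=1,p=6: not 1>6, s = 4+1 = 5
j=2,p=2: not 2>2, s = 5+1 = 6
j=2,p=3: not 2>3, s = 6+1 = 7
j=2,p=4: not 2>4, s = 7+1 = 8
j=2,p=5: not 2>5, s = 8+1 = 9
j=2,p=6: not 2>6, s = 9+1 = 10
j=3,p=2: 3>2, s = 10+1 = 11
j=3,p=3: not 3>3, s = 11+1 = 12
j=3,p=4: not 3>4, s = 12+1 = 13
j=3,p=5: not 3>5, s = 13+1 = 14
j=3,p=6: not 3>6, s = 14+1 = 15
j=4,p=2: 4>2, s = 15+2 = 17
j=4,p=3: 4>3, s = 17+1 = 18
j=4,p=4: not 4>4, s = 18+1 = 19
j=4,p=5: not 4>5, s = 19+1 = 20
j=4,p=6: not 4>6, s = 20+1 = 21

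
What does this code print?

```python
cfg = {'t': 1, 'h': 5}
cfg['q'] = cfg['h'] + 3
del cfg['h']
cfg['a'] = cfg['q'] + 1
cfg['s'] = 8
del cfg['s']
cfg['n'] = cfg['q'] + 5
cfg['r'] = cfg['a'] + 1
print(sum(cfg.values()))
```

cfg['q'] = cfg['h']+3 = 8 → {'t': 1, 'h': 5, 'q': 8}
del 'h' → {'t': 1, 'q': 8}
cfg['a'] = cfg['q']+1 = 9 → {'t': 1, 'q': 8, 'a': 9}
cfg['s'] = 8 → {'t': 1, 'q': 8, 'a': 9, 's': 8}
del 's' → {'t': 1, 'q': 8, 'a': 9}
cfg['n'] = cfg['q']+5 = 13 → {'t': 1, 'q': 8, 'a': 9, 'n': 13}
cfg['r'] = cfg['a']+1 = 10 → {'t': 1, 'q': 8, 'a': 9, 'n': 13, 'r': 10}
sum of values = 41

41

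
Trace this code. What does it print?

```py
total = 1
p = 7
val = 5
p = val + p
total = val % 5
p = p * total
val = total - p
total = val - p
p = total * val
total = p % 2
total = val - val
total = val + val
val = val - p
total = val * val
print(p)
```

p = 5+7 = 12
total = 5%5 = 0
p = 12*0 = 0
val = 0-0 = 0
total = 0-0 = 0
p = 0*0 = 0
total = 0%2 = 0
total = 0-0 = 0
total = 0+0 = 0
val = 0-0 = 0
total = 0*0 = 0

0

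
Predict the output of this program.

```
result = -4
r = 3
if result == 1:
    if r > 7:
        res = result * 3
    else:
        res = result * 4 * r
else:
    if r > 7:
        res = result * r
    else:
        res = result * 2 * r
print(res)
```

result=-4, r=3
result == 1 is False; r > 7 is False
→ res = result * 2 * r = -24

-24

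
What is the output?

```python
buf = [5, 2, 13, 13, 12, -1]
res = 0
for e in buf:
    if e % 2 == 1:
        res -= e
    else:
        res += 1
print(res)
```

-28

e=5: odd, res = 0-5 = -5
e=2: not odd, res = (-5)+1 = -4
e=13: odd, res = (-4)-13 = -17
e=13: odd, res = (-17)-13 = -30
e=12: not odd, res = (-30)+1 = -29
e=-1: odd, res = (-29)-(-1) = -28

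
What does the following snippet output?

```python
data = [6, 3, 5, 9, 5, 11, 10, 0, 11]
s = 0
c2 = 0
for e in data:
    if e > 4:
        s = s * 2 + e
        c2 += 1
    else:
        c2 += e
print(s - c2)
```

e=6: >4, s = 0*2+6 = 6; c2=1
e=3: not >4; c2=4
e=5: >4, s = 6*2+5 = 17; c2=5
e=9: >4, s = 17*2+9 = 43; c2=6
e=5: >4, s = 43*2+5 = 91; c2=7
e=11: >4, s = 91*2+11 = 193; c2=8
e=10: >4, s = 193*2+10 = 396; c2=9
e=0: not >4; c2=9
e=11: >4, s = 396*2+11 = 803; c2=10
s-c2 = 803-10 = 793

793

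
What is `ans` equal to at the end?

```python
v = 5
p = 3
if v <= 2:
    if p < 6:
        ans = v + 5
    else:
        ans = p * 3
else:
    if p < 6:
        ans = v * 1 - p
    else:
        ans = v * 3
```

v=5, p=3
v <= 2 is False; p < 6 is True
→ ans = v * 1 - p = 2

2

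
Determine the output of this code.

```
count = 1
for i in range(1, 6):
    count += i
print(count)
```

16

i=1: count = 1+1 = 2
i=2: count = 2+2 = 4
i=3: count = 4+3 = 7
i=4: count = 7+4 = 11
i=5: count = 11+5 = 16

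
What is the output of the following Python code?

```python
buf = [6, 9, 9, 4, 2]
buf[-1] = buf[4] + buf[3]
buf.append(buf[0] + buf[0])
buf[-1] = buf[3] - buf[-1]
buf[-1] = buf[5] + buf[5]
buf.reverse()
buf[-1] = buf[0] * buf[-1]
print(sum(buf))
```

buf[-1] = buf[4]+buf[3] = 2+4 = 6 → [6, 9, 9, 4, 6]
append buf[0]+buf[0] = 6+6 = 12 → [6, 9, 9, 4, 6, 12]
buf[-1] = buf[3]-buf[-1] = 4-12 = -8 → [6, 9, 9, 4, 6, -8]
buf[-1] = buf[5]+buf[5] = (-8)+(-8) = -16 → [6, 9, 9, 4, 6, -16]
reverse → [-16, 6, 4, 9, 9, 6]
buf[-1] = buf[0]*buf[-1] = (-16)*6 = -96 → [-16, 6, 4, 9, 9, -96]
sum = -84

-84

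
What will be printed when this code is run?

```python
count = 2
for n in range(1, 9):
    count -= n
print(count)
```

n=1: count = 2-1 = 1
n=2: count = 1-2 = -1
n=3: count = (-1)-3 = -4
n=4: count = (-4)-4 = -8
n=5: count = (-8)-5 = -13
n=6: count = (-13)-6 = -19
n=7: count = (-19)-7 = -26
n=8: count = (-26)-8 = -34

-34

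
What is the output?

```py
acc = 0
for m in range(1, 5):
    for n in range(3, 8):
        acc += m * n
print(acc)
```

250

m=1,n=3: acc = 0+3 = 3
m=1,n=4: acc = 3+4 = 7
m=1,n=5: acc = 7+5 = 12
m=1,n=6: acc = 12+6 = 18
m=1,n=7: acc = 18+7 = 25
m=2,n=3: acc = 25+6 = 31
m=2,n=4: acc = 31+8 = 39
m=2,n=5: acc = 39+10 = 49
m=2,n=6: acc = 49+12 = 61
m=2,n=7: acc = 61+14 = 75
m=3,n=3: acc = 75+9 = 84
m=3,n=4: acc = 84+12 = 96
m=3,n=5: acc = 96+15 = 111
m=3,n=6: acc = 111+18 = 129
m=3,n=7: acc = 129+21 = 150
m=4,n=3: acc = 150+12 = 162
m=4,n=4: acc = 162+16 = 178
m=4,n=5: acc = 178+20 = 198
m=4,n=6: acc = 198+24 = 222
m=4,n=7: acc = 222+28 = 250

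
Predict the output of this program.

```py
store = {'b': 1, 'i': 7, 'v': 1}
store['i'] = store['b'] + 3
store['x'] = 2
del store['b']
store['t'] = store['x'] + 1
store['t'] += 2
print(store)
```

{'i': 4, 'v': 1, 'x': 2, 't': 5}

store['i'] = store['b']+3 = 4 → {'b': 1, 'i': 4, 'v': 1}
store['x'] = 2 → {'b': 1, 'i': 4, 'v': 1, 'x': 2}
del 'b' → {'i': 4, 'v': 1, 'x': 2}
store['t'] = store['x']+1 = 3 → {'i': 4, 'v': 1, 'x': 2, 't': 3}
store['t'] = 3+2 = 5 → {'i': 4, 'v': 1, 'x': 2, 't': 5}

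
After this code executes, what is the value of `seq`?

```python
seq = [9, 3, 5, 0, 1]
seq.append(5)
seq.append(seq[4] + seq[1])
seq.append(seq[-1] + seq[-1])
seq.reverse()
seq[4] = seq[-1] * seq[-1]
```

[8, 4, 5, 1, 81, 5, 3, 9]

append 5 → [9, 3, 5, 0, 1, 5]
append seq[4]+seq[1] = 1+3 = 4 → [9, 3, 5, 0, 1, 5, 4]
append seq[-1]+seq[-1] = 4+4 = 8 → [9, 3, 5, 0, 1, 5, 4, 8]
reverse → [8, 4, 5, 1, 0, 5, 3, 9]
seq[4] = seq[-1]*seq[-1] = 9*9 = 81 → [8, 4, 5, 1, 81, 5, 3, 9]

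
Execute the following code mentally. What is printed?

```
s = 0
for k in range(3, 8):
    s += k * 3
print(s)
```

75

k=3: s = 0+3*3 = 9
k=4: s = 9+4*3 = 21
k=5: s = 21+5*3 = 36
k=6: s = 36+6*3 = 54
k=7: s = 54+7*3 = 75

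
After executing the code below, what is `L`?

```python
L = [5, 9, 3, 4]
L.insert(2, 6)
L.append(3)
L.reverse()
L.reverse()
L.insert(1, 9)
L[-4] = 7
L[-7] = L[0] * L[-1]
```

[15, 9, 9, 7, 3, 4, 3]

insert 6 at 2 → [5, 9, 6, 3, 4]
append 3 → [5, 9, 6, 3, 4, 3]
reverse → [3, 4, 3, 6, 9, 5]
reverse → [5, 9, 6, 3, 4, 3]
insert 9 at 1 → [5, 9, 9, 6, 3, 4, 3]
L[-4] = 7 → [5, 9, 9, 7, 3, 4, 3]
L[-7] = L[0]*L[-1] = 5*3 = 15 → [15, 9, 9, 7, 3, 4, 3]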